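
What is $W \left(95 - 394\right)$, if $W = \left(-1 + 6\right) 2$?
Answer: $-2990$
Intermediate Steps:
$W = 10$ ($W = 5 \cdot 2 = 10$)
$W \left(95 - 394\right) = 10 \left(95 - 394\right) = 10 \left(-299\right) = -2990$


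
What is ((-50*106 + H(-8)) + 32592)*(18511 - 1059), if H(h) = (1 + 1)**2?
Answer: 476369792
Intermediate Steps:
H(h) = 4 (H(h) = 2**2 = 4)
((-50*106 + H(-8)) + 32592)*(18511 - 1059) = ((-50*106 + 4) + 32592)*(18511 - 1059) = ((-5300 + 4) + 32592)*17452 = (-5296 + 32592)*17452 = 27296*17452 = 476369792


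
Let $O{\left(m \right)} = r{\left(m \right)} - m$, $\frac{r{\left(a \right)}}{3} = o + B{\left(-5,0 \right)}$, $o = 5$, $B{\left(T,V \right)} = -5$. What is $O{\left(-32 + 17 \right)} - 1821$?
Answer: $-1806$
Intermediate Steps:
$r{\left(a \right)} = 0$ ($r{\left(a \right)} = 3 \left(5 - 5\right) = 3 \cdot 0 = 0$)
$O{\left(m \right)} = - m$ ($O{\left(m \right)} = 0 - m = - m$)
$O{\left(-32 + 17 \right)} - 1821 = - (-32 + 17) - 1821 = \left(-1\right) \left(-15\right) - 1821 = 15 - 1821 = -1806$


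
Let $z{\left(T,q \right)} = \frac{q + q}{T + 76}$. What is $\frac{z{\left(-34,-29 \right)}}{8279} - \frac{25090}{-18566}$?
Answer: $\frac{2180791948}{1613933097} \approx 1.3512$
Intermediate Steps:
$z{\left(T,q \right)} = \frac{2 q}{76 + T}$
$\frac{z{\left(-34,-29 \right)}}{8279} - \frac{25090}{-18566} = \frac{2 \left(-29\right) \frac{1}{76 - 34}}{8279} - \frac{25090}{-18566} = 2 \left(-29\right) \frac{1}{42} \cdot \frac{1}{8279} - - \frac{12545}{9283} = 2 \left(-29\right) \frac{1}{42} \cdot \frac{1}{8279} + \frac{12545}{9283} = \left(- \frac{29}{21}\right) \frac{1}{8279} + \frac{12545}{9283} = - \frac{29}{173859} + \frac{12545}{9283} = \frac{2180791948}{1613933097}$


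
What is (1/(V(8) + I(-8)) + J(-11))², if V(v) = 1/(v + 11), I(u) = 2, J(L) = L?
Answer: 168100/1521 ≈ 110.52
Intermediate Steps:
V(v) = 1/(11 + v)
(1/(V(8) + I(-8)) + J(-11))² = (1/(1/(11 + 8) + 2) - 11)² = (1/(1/19 + 2) - 11)² = (1/(39/19) - 11)² = (19/39 - 11)² = (-410/39)² = 168100/1521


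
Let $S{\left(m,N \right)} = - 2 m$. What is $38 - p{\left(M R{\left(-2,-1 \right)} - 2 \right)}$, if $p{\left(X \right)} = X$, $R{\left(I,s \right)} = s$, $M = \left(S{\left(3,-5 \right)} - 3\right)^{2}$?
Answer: $121$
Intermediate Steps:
$M = 81$ ($M = \left(\left(-2\right) 3 - 3\right)^{2} = \left(-6 - 3\right)^{2} = \left(-9\right)^{2} = 81$)
$38 - p{\left(M R{\left(-2,-1 \right)} - 2 \right)} = 38 - \left(81 \left(-1\right) - 2\right) = 38 - \left(-81 - 2\right) = 38 - -83 = 38 + 83 = 121$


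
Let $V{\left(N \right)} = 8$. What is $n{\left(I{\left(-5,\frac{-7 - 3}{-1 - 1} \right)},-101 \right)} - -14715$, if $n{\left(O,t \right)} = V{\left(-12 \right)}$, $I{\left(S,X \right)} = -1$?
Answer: $14723$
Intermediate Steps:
$n{\left(O,t \right)} = 8$
$n{\left(I{\left(-5,\frac{-7 - 3}{-1 - 1} \right)},-101 \right)} - -14715 = 8 - -14715 = 8 + 14715 = 14723$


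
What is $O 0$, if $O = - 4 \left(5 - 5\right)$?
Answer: $0$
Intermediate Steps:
$O = 0$ ($O = \left(-4\right) 0 = 0$)
$O 0 = 0 \cdot 0 = 0$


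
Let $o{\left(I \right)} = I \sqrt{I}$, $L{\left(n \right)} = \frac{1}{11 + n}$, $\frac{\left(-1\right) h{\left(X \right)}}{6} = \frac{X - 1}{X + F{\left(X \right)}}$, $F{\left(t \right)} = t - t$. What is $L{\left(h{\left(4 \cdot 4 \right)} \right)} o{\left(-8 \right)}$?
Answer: $- \frac{128 i \sqrt{2}}{43} \approx - 4.2098 i$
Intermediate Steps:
$F{\left(t \right)} = 0$
$h{\left(X \right)} = - \frac{6 \left(-1 + X\right)}{X}$ ($h{\left(X \right)} = - 6 \frac{X - 1}{X + 0} = - 6 \frac{-1 + X}{X} = - \frac{6 \left(-1 + X\right)}{X}$)
$o{\left(I \right)} = I^{\frac{3}{2}}$
$L{\left(h{\left(4 \cdot 4 \right)} \right)} o{\left(-8 \right)} = \frac{\left(-8\right)^{\frac{3}{2}}}{11 - \left(6 - \frac{6}{4 \cdot 4}\right)} = \frac{\left(-16\right) i \sqrt{2}}{11 - \left(6 - \frac{6}{16}\right)} = \frac{\left(-16\right) i \sqrt{2}}{11 + \left(-6 + 6 \cdot \frac{1}{16}\right)} = \frac{\left(-16\right) i \sqrt{2}}{11 + \left(-6 + \frac{3}{8}\right)} = \frac{\left(-16\right) i \sqrt{2}}{11 - \frac{45}{8}} = \frac{\left(-16\right) i \sqrt{2}}{\frac{43}{8}} = \frac{8 \left(- 16 i \sqrt{2}\right)}{43} = - \frac{128 i \sqrt{2}}{43}$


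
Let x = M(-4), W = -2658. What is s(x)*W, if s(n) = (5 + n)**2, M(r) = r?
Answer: -2658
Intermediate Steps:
x = -4
s(x)*W = (5 - 4)**2*(-2658) = 1**2*(-2658) = 1*(-2658) = -2658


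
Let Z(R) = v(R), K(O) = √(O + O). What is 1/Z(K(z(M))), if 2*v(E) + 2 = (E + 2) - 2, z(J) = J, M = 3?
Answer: 2 + √6 ≈ 4.4495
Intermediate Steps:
v(E) = -1 + E/2 (v(E) = -1 + ((E + 2) - 2)/2 = -1 + ((2 + E) - 2)/2 = -1 + E/2)
K(O) = √2*√O (K(O) = √(2*O) = √2*√O)
Z(R) = -1 + R/2
1/Z(K(z(M))) = 1/(-1 + (√2*√3)/2) = 1/(-1 + √6/2)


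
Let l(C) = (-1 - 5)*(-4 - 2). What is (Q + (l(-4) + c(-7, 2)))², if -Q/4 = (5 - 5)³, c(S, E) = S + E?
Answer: 961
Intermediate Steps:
c(S, E) = E + S
l(C) = 36 (l(C) = -6*(-6) = 36)
Q = 0 (Q = -4*(5 - 5)³ = -4*0³ = -4*0 = 0)
(Q + (l(-4) + c(-7, 2)))² = (0 + (36 + (2 - 7)))² = (0 + (36 - 5))² = (0 + 31)² = 31² = 961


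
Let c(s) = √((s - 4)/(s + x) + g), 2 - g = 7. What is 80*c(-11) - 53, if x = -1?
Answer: -53 + 40*I*√15 ≈ -53.0 + 154.92*I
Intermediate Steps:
g = -5 (g = 2 - 1*7 = 2 - 7 = -5)
c(s) = √(-5 + (-4 + s)/(-1 + s)) (c(s) = √((s - 4)/(s - 1) - 5) = √((-4 + s)/(-1 + s) - 5) = √(-5 + (-4 + s)/(-1 + s)))
80*c(-11) - 53 = 80*√((1 - 4*(-11))/(-1 - 11)) - 53 = 80*√((1 + 44)/(-12)) - 53 = 80*√(-1/12*45) - 53 = 80*√(-15/4) - 53 = 80*(I*√15/2) - 53 = 40*I*√15 - 53 = -53 + 40*I*√15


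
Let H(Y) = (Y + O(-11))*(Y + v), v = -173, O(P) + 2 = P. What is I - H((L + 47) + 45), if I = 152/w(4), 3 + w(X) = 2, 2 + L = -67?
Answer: 1348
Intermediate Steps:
L = -69 (L = -2 - 67 = -69)
O(P) = -2 + P
w(X) = -1 (w(X) = -3 + 2 = -1)
H(Y) = (-173 + Y)*(-13 + Y) (H(Y) = (Y + (-2 - 11))*(Y - 173) = (Y - 13)*(-173 + Y) = (-13 + Y)*(-173 + Y) = (-173 + Y)*(-13 + Y))
I = -152 (I = 152/(-1) = 152*(-1) = -152)
I - H((L + 47) + 45) = -152 - (2249 + ((-69 + 47) + 45)**2 - 186*((-69 + 47) + 45)) = -152 - (2249 + (-22 + 45)**2 - 186*(-22 + 45)) = -152 - (2249 + 23**2 - 186*23) = -152 - (2249 + 529 - 4278) = -152 - 1*(-1500) = -152 + 1500 = 1348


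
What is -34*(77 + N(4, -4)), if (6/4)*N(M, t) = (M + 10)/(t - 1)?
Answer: -38318/15 ≈ -2554.5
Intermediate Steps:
N(M, t) = 2*(10 + M)/(3*(-1 + t)) (N(M, t) = 2*((M + 10)/(t - 1))/3 = 2*((10 + M)/(-1 + t))/3 = 2*(10 + M)/(3*(-1 + t)))
-34*(77 + N(4, -4)) = -34*(77 + 2*(10 + 4)/(3*(-1 - 4))) = -34*(77 + (⅔)*14/(-5)) = -34*(77 + (⅔)*(-⅕)*14) = -34*(77 - 28/15) = -34*1127/15 = -38318/15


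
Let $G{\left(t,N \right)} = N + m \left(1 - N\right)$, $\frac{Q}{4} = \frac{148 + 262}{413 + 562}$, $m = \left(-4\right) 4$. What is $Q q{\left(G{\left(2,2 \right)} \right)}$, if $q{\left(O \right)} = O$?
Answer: $\frac{1968}{65} \approx 30.277$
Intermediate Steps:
$m = -16$
$Q = \frac{328}{195}$ ($Q = 4 \frac{148 + 262}{413 + 562} = 4 \cdot \frac{410}{975} = 4 \cdot 410 \cdot \frac{1}{975} = 4 \cdot \frac{82}{195} = \frac{328}{195} \approx 1.6821$)
$G{\left(t,N \right)} = -16 + 17 N$ ($G{\left(t,N \right)} = N - 16 \left(1 - N\right) = N + \left(-16 + 16 N\right) = -16 + 17 N$)
$Q q{\left(G{\left(2,2 \right)} \right)} = \frac{328 \left(-16 + 17 \cdot 2\right)}{195} = \frac{328 \left(-16 + 34\right)}{195} = \frac{328}{195} \cdot 18 = \frac{1968}{65}$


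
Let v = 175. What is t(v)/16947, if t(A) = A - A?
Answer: 0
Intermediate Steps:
t(A) = 0
t(v)/16947 = 0/16947 = 0*(1/16947) = 0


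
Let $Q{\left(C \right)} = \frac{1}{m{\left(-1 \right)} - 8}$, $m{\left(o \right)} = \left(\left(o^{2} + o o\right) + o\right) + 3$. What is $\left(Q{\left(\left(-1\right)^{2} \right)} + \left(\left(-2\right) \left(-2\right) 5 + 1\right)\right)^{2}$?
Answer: $\frac{6889}{16} \approx 430.56$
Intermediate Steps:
$m{\left(o \right)} = 3 + o + 2 o^{2}$ ($m{\left(o \right)} = \left(\left(o^{2} + o^{2}\right) + o\right) + 3 = \left(2 o^{2} + o\right) + 3 = \left(o + 2 o^{2}\right) + 3 = 3 + o + 2 o^{2}$)
$Q{\left(C \right)} = - \frac{1}{4}$ ($Q{\left(C \right)} = \frac{1}{\left(3 - 1 + 2 \left(-1\right)^{2}\right) - 8} = \frac{1}{\left(3 - 1 + 2 \cdot 1\right) - 8} = \frac{1}{\left(3 - 1 + 2\right) - 8} = \frac{1}{4 - 8} = \frac{1}{-4} = - \frac{1}{4}$)
$\left(Q{\left(\left(-1\right)^{2} \right)} + \left(\left(-2\right) \left(-2\right) 5 + 1\right)\right)^{2} = \left(- \frac{1}{4} + \left(\left(-2\right) \left(-2\right) 5 + 1\right)\right)^{2} = \left(- \frac{1}{4} + \left(4 \cdot 5 + 1\right)\right)^{2} = \left(- \frac{1}{4} + \left(20 + 1\right)\right)^{2} = \left(- \frac{1}{4} + 21\right)^{2} = \left(\frac{83}{4}\right)^{2} = \frac{6889}{16}$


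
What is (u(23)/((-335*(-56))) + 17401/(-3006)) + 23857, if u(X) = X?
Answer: 672515465149/28196280 ≈ 23851.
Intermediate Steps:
(u(23)/((-335*(-56))) + 17401/(-3006)) + 23857 = (23/((-335*(-56))) + 17401/(-3006)) + 23857 = (23/18760 + 17401*(-1/3006)) + 23857 = (23*(1/18760) - 17401/3006) + 23857 = (23/18760 - 17401/3006) + 23857 = -163186811/28196280 + 23857 = 672515465149/28196280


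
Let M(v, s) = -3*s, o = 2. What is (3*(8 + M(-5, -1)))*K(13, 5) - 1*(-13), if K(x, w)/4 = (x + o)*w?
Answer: 9913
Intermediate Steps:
K(x, w) = 4*w*(2 + x) (K(x, w) = 4*((x + 2)*w) = 4*((2 + x)*w) = 4*(w*(2 + x)) = 4*w*(2 + x))
(3*(8 + M(-5, -1)))*K(13, 5) - 1*(-13) = (3*(8 - 3*(-1)))*(4*5*(2 + 13)) - 1*(-13) = (3*(8 + 3))*(4*5*15) + 13 = (3*11)*300 + 13 = 33*300 + 13 = 9900 + 13 = 9913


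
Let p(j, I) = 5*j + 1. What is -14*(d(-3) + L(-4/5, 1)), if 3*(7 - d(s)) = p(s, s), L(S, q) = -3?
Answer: -364/3 ≈ -121.33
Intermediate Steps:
p(j, I) = 1 + 5*j
d(s) = 20/3 - 5*s/3 (d(s) = 7 - (1 + 5*s)/3 = 7 + (-⅓ - 5*s/3) = 20/3 - 5*s/3)
-14*(d(-3) + L(-4/5, 1)) = -14*((20/3 - 5/3*(-3)) - 3) = -14*((20/3 + 5) - 3) = -14*(35/3 - 3) = -14*26/3 = -364/3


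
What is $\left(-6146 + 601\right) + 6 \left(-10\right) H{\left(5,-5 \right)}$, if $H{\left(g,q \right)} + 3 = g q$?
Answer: $-3865$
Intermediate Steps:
$H{\left(g,q \right)} = -3 + g q$
$\left(-6146 + 601\right) + 6 \left(-10\right) H{\left(5,-5 \right)} = \left(-6146 + 601\right) + 6 \left(-10\right) \left(-3 + 5 \left(-5\right)\right) = -5545 - 60 \left(-3 - 25\right) = -5545 - -1680 = -5545 + 1680 = -3865$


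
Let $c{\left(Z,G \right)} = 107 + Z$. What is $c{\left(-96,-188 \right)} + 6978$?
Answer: $6989$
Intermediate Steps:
$c{\left(-96,-188 \right)} + 6978 = \left(107 - 96\right) + 6978 = 11 + 6978 = 6989$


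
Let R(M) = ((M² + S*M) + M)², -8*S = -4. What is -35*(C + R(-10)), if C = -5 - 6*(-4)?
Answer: -253540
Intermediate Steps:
S = ½ (S = -⅛*(-4) = ½ ≈ 0.50000)
C = 19 (C = -5 + 24 = 19)
R(M) = (M² + 3*M/2)² (R(M) = ((M² + M/2) + M)² = (M² + 3*M/2)²)
-35*(C + R(-10)) = -35*(19 + (¼)*(-10)²*(3 + 2*(-10))²) = -35*(19 + (¼)*100*(3 - 20)²) = -35*(19 + (¼)*100*(-17)²) = -35*(19 + (¼)*100*289) = -35*(19 + 7225) = -35*7244 = -253540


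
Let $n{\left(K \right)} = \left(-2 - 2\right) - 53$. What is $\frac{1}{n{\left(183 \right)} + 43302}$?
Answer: $\frac{1}{43245} \approx 2.3124 \cdot 10^{-5}$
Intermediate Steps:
$n{\left(K \right)} = -57$ ($n{\left(K \right)} = -4 - 53 = -57$)
$\frac{1}{n{\left(183 \right)} + 43302} = \frac{1}{-57 + 43302} = \frac{1}{43245}$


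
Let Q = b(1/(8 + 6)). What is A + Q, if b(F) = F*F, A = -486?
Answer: -95255/196 ≈ -486.00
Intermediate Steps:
b(F) = F²
Q = 1/196 (Q = (1/(8 + 6))² = (1/14)² = 1/196 ≈ 0.0051020)
A + Q = -486 + 1/196 = -95255/196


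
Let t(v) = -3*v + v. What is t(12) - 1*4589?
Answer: -4613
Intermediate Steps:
t(v) = -2*v
t(12) - 1*4589 = -2*12 - 1*4589 = -24 - 4589 = -4613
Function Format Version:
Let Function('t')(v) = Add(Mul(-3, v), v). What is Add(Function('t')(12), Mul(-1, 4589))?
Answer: -4613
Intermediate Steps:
Function('t')(v) = Mul(-2, v)
Add(Function('t')(12), Mul(-1, 4589)) = Add(Mul(-2, 12), Mul(-1, 4589)) = Add(-24, -4589) = -4613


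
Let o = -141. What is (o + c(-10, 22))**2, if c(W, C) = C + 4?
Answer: 13225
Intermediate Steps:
c(W, C) = 4 + C
(o + c(-10, 22))**2 = (-141 + (4 + 22))**2 = (-141 + 26)**2 = (-115)**2 = 13225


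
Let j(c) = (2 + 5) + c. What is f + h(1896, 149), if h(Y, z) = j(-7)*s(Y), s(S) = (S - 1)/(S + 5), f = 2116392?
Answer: 2116392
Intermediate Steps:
s(S) = (-1 + S)/(5 + S)
j(c) = 7 + c
h(Y, z) = 0 (h(Y, z) = (7 - 7)*((-1 + Y)/(5 + Y)) = 0*((-1 + Y)/(5 + Y)) = 0)
f + h(1896, 149) = 2116392 + 0 = 2116392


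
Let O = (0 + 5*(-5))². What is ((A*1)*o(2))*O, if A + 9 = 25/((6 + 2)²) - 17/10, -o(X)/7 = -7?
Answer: -20206375/64 ≈ -3.1572e+5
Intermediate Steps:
o(X) = 49 (o(X) = -7*(-7) = 49)
O = 625 (O = (0 - 25)² = (-25)² = 625)
A = -3299/320 (A = -9 + (25/((6 + 2)²) - 17/10) = -9 + (25/(8²) - 17*⅒) = -9 + (25/64 - 17/10) = -9 - 419/320 = -3299/320 ≈ -10.309)
((A*1)*o(2))*O = (-3299/320*1*49)*625 = -3299/320*49*625 = -161651/320*625 = -20206375/64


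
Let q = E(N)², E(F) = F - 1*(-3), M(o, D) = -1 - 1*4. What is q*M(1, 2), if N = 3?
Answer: -180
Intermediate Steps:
M(o, D) = -5 (M(o, D) = -1 - 4 = -5)
E(F) = 3 + F (E(F) = F + 3 = 3 + F)
q = 36 (q = (3 + 3)² = 6² = 36)
q*M(1, 2) = 36*(-5) = -180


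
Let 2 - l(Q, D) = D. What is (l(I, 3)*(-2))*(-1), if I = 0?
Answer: -2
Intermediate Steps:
l(Q, D) = 2 - D
(l(I, 3)*(-2))*(-1) = ((2 - 1*3)*(-2))*(-1) = ((2 - 3)*(-2))*(-1) = -1*(-2)*(-1) = 2*(-1) = -2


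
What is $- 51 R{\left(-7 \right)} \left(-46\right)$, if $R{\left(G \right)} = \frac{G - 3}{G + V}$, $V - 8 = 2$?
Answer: $-7820$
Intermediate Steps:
$V = 10$ ($V = 8 + 2 = 10$)
$R{\left(G \right)} = \frac{-3 + G}{10 + G}$ ($R{\left(G \right)} = \frac{G - 3}{G + 10} = \frac{-3 + G}{10 + G}$)
$- 51 R{\left(-7 \right)} \left(-46\right) = - 51 \frac{-3 - 7}{10 - 7} \left(-46\right) = - 51 \cdot \frac{1}{3} \left(-10\right) \left(-46\right) = \left(-51\right) \left(- \frac{10}{3}\right) \left(-46\right) = 170 \left(-46\right) = -7820$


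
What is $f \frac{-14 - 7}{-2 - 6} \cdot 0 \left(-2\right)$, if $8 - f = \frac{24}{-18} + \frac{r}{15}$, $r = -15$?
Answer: $0$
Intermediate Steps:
$f = \frac{31}{3}$ ($f = 8 - \left(\frac{24}{-18} - \frac{15}{15}\right) = 8 - \left(24 \left(- \frac{1}{18}\right) - 1\right) = 8 - \left(- \frac{4}{3} - 1\right) = 8 - - \frac{7}{3} = 8 + \frac{7}{3} = \frac{31}{3} \approx 10.333$)
$f \frac{-14 - 7}{-2 - 6} \cdot 0 \left(-2\right) = \frac{31 \frac{-14 - 7}{-2 - 6}}{3} \cdot 0 \left(-2\right) = \frac{31 \left(- \frac{21}{-8}\right)}{3} \cdot 0 = \frac{31 \left(\left(-21\right) \left(- \frac{1}{8}\right)\right)}{3} \cdot 0 = \frac{31}{3} \cdot \frac{21}{8} \cdot 0 = \frac{217}{8} \cdot 0 = 0$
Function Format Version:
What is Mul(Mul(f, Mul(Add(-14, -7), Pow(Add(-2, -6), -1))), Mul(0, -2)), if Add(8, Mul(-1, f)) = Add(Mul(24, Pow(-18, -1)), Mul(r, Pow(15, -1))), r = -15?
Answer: 0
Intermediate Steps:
f = Rational(31, 3) (f = Add(8, Mul(-1, Add(Mul(24, Pow(-18, -1)), Mul(-15, Pow(15, -1))))) = Add(8, Mul(-1, Add(Mul(24, Rational(-1, 18)), Mul(-15, Rational(1, 15))))) = Add(8, Mul(-1, Add(Rational(-4, 3), -1))) = Add(8, Mul(-1, Rational(-7, 3))) = Add(8, Rational(7, 3)) = Rational(31, 3) ≈ 10.333)
Mul(Mul(f, Mul(Add(-14, -7), Pow(Add(-2, -6), -1))), Mul(0, -2)) = Mul(Mul(Rational(31, 3), Mul(Add(-14, -7), Pow(Add(-2, -6), -1))), Mul(0, -2)) = Mul(Mul(Rational(31, 3), Mul(-21, Pow(-8, -1))), 0) = Mul(Mul(Rational(31, 3), Mul(-21, Rational(-1, 8))), 0) = Mul(Mul(Rational(31, 3), Rational(21, 8)), 0) = Mul(Rational(217, 8), 0) = 0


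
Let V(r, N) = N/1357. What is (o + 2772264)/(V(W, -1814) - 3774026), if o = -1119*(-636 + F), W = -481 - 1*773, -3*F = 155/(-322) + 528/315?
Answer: -992947663957/1075484570160 ≈ -0.92326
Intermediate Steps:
F = -5771/14490 (F = -(155/(-322) + 528/315)/3 = -(155*(-1/322) + 528*(1/315))/3 = -(-155/322 + 176/105)/3 = -⅓*5771/4830 = -5771/14490 ≈ -0.39827)
W = -1254 (W = -481 - 773 = -1254)
o = 3439586303/4830 (o = -1119*(-636 - 5771/14490) = -1119*(-9221411/14490) = 3439586303/4830 ≈ 7.1213e+5)
V(r, N) = N/1357 (V(r, N) = N*(1/1357) = N/1357)
(o + 2772264)/(V(W, -1814) - 3774026) = (3439586303/4830 + 2772264)/((1/1357)*(-1814) - 3774026) = 16829621423/(4830*(-1814/1357 - 3774026)) = 16829621423/(4830*(-5121355096/1357)) = (16829621423/4830)*(-1357/5121355096) = -992947663957/1075484570160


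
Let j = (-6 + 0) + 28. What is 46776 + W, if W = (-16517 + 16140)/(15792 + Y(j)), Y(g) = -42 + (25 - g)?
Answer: 736861951/15753 ≈ 46776.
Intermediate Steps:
j = 22 (j = -6 + 28 = 22)
Y(g) = -17 - g
W = -377/15753 (W = (-16517 + 16140)/(15792 + (-17 - 1*22)) = -377/(15792 + (-17 - 22)) = -377/(15792 - 39) = -377/15753 ≈ -0.023932)
46776 + W = 46776 - 377/15753 = 736861951/15753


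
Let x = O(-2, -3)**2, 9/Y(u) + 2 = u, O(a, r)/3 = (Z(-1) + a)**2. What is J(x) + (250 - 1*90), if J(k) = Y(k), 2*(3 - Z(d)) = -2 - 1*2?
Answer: 116329/727 ≈ 160.01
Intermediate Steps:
Z(d) = 5 (Z(d) = 3 - (-2 - 1*2)/2 = 3 - (-2 - 2)/2 = 3 - 1/2*(-4) = 3 + 2 = 5)
O(a, r) = 3*(5 + a)**2
Y(u) = 9/(-2 + u)
x = 729 (x = (3*(5 - 2)**2)**2 = (3*3**2)**2 = (3*9)**2 = 27**2 = 729)
J(k) = 9/(-2 + k)
J(x) + (250 - 1*90) = 9/(-2 + 729) + (250 - 1*90) = 9/727 + (250 - 90) = 9*(1/727) + 160 = 9/727 + 160 = 116329/727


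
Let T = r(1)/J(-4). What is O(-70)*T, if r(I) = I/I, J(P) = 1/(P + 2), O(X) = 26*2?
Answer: -104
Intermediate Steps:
O(X) = 52
J(P) = 1/(2 + P)
r(I) = 1
T = -2 (T = 1/1/(2 - 4) = 1/1/(-2) = 1/(-½) = 1*(-2) = -2)
O(-70)*T = 52*(-2) = -104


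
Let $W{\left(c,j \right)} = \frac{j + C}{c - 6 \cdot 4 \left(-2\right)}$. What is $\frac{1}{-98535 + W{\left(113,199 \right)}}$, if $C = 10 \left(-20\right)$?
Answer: $- \frac{161}{15864136} \approx -1.0149 \cdot 10^{-5}$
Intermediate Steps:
$C = -200$
$W{\left(c,j \right)} = \frac{-200 + j}{48 + c}$ ($W{\left(c,j \right)} = \frac{j - 200}{c - 6 \cdot 4 \left(-2\right)} = \frac{-200 + j}{c - -48} = \frac{-200 + j}{c + 48} = \frac{-200 + j}{48 + c}$)
$\frac{1}{-98535 + W{\left(113,199 \right)}} = \frac{1}{-98535 + \frac{-200 + 199}{48 + 113}} = \frac{1}{-98535 + \frac{1}{161} \left(-1\right)} = \frac{1}{-98535 - \frac{1}{161}} = \frac{1}{- \frac{15864136}{161}} = - \frac{161}{15864136}$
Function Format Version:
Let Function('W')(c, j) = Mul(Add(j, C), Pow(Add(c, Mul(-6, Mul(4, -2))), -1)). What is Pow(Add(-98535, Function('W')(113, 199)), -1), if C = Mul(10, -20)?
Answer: Rational(-161, 15864136) ≈ -1.0149e-5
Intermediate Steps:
C = -200
Function('W')(c, j) = Mul(Pow(Add(48, c), -1), Add(-200, j)) (Function('W')(c, j) = Mul(Add(j, -200), Pow(Add(c, Mul(-6, Mul(4, -2))), -1)) = Mul(Add(-200, j), Pow(Add(c, Mul(-6, -8)), -1)) = Mul(Add(-200, j), Pow(Add(c, 48), -1)) = Mul(Add(-200, j), Pow(Add(48, c), -1)) = Mul(Pow(Add(48, c), -1), Add(-200, j)))
Pow(Add(-98535, Function('W')(113, 199)), -1) = Pow(Add(-98535, Mul(Pow(Add(48, 113), -1), Add(-200, 199))), -1) = Pow(Add(-98535, Mul(Pow(161, -1), -1)), -1) = Pow(Add(-98535, Mul(Rational(1, 161), -1)), -1) = Pow(Add(-98535, Rational(-1, 161)), -1) = Pow(Rational(-15864136, 161), -1) = Rational(-161, 15864136)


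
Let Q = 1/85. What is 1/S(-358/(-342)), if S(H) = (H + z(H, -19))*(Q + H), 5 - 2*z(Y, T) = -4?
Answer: 2485485/14593621 ≈ 0.17031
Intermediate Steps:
z(Y, T) = 9/2 (z(Y, T) = 5/2 - 1/2*(-4) = 5/2 + 2 = 9/2)
Q = 1/85 ≈ 0.011765
S(H) = (1/85 + H)*(9/2 + H) (S(H) = (H + 9/2)*(1/85 + H) = (9/2 + H)*(1/85 + H) = (1/85 + H)*(9/2 + H))
1/S(-358/(-342)) = 1/(9/170 + (-358/(-342))**2 + 767*(-358/(-342))/170) = 1/(9/170 + (-358*(-1/342))**2 + 767*(-358*(-1/342))/170) = 1/(9/170 + (179/171)**2 + (767/170)*(179/171)) = 1/(9/170 + 32041/29241 + 137293/29070) = 1/(14593621/2485485) = 2485485/14593621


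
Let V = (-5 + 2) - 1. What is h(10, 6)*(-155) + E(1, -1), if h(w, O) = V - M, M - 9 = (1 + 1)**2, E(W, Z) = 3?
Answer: 2638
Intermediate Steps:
M = 13 (M = 9 + (1 + 1)**2 = 9 + 2**2 = 9 + 4 = 13)
V = -4 (V = -3 - 1 = -4)
h(w, O) = -17 (h(w, O) = -4 - 1*13 = -4 - 13 = -17)
h(10, 6)*(-155) + E(1, -1) = -17*(-155) + 3 = 2635 + 3 = 2638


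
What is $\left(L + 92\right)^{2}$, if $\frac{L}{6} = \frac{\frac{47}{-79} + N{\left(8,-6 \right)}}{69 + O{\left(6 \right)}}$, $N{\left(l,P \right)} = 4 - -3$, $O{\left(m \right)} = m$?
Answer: $\frac{33383674944}{3900625} \approx 8558.5$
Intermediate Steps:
$N{\left(l,P \right)} = 7$ ($N{\left(l,P \right)} = 4 + 3 = 7$)
$L = \frac{1012}{1975}$ ($L = 6 \frac{\frac{47}{-79} + 7}{69 + 6} = 6 \frac{47 \left(- \frac{1}{79}\right) + 7}{75} = 6 \left(- \frac{47}{79} + 7\right) \frac{1}{75} = 6 \cdot \frac{506}{79} \cdot \frac{1}{75} = 6 \cdot \frac{506}{5925} = \frac{1012}{1975} \approx 0.51241$)
$\left(L + 92\right)^{2} = \left(\frac{1012}{1975} + 92\right)^{2} = \left(\frac{182712}{1975}\right)^{2} = \frac{33383674944}{3900625}$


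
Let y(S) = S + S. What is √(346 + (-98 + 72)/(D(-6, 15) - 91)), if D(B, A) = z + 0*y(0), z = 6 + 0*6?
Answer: 2*√625515/85 ≈ 18.609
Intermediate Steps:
z = 6 (z = 6 + 0 = 6)
y(S) = 2*S
D(B, A) = 6 (D(B, A) = 6 + 0*(2*0) = 6 + 0*0 = 6 + 0 = 6)
√(346 + (-98 + 72)/(D(-6, 15) - 91)) = √(346 + (-98 + 72)/(6 - 91)) = √(346 - 26/(-85)) = √(346 - 26*(-1/85)) = √(346 + 26/85) = √(29436/85) = 2*√625515/85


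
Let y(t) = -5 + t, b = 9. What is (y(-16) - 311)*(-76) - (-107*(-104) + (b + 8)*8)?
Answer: 13968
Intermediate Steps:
(y(-16) - 311)*(-76) - (-107*(-104) + (b + 8)*8) = ((-5 - 16) - 311)*(-76) - (-107*(-104) + (9 + 8)*8) = (-21 - 311)*(-76) - (11128 + 17*8) = -332*(-76) - (11128 + 136) = 25232 - 1*11264 = 25232 - 11264 = 13968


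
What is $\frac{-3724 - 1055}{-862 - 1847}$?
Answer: $\frac{531}{301} \approx 1.7641$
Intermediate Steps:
$\frac{-3724 - 1055}{-862 - 1847} = - \frac{4779}{-2709} = \left(-4779\right) \left(- \frac{1}{2709}\right) = \frac{531}{301}$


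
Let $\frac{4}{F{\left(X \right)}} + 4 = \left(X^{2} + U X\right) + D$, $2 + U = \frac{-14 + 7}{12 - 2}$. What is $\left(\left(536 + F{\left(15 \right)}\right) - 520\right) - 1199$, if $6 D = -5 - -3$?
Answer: $- \frac{1278799}{1081} \approx -1183.0$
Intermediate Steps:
$U = - \frac{27}{10}$ ($U = -2 + \frac{-14 + 7}{12 - 2} = -2 - \frac{7}{10} = - \frac{27}{10} \approx -2.7$)
$D = - \frac{1}{3}$ ($D = \frac{-5 - -3}{6} = \frac{-5 + 3}{6} = \frac{1}{6} \left(-2\right) = - \frac{1}{3} \approx -0.33333$)
$F{\left(X \right)} = \frac{4}{- \frac{13}{3} + X^{2} - \frac{27 X}{10}}$ ($F{\left(X \right)} = \frac{4}{-4 - \left(\frac{1}{3} - X^{2} + \frac{27 X}{10}\right)} = \frac{4}{- \frac{13}{3} + X^{2} - \frac{27 X}{10}}$)
$\left(\left(536 + F{\left(15 \right)}\right) - 520\right) - 1199 = \left(\left(536 + \frac{120}{-130 - 1215 + 30 \cdot 15^{2}}\right) - 520\right) - 1199 = \left(\left(536 + \frac{120}{-130 - 1215 + 30 \cdot 225}\right) - 520\right) - 1199 = \left(\left(536 + \frac{120}{-130 - 1215 + 6750}\right) - 520\right) - 1199 = \left(\left(536 + \frac{120}{5405}\right) - 520\right) - 1199 = \left(\left(536 + 120 \cdot \frac{1}{5405}\right) - 520\right) - 1199 = \left(\left(536 + \frac{24}{1081}\right) - 520\right) - 1199 = \left(\frac{579440}{1081} - 520\right) - 1199 = \frac{17320}{1081} - 1199 = - \frac{1278799}{1081}$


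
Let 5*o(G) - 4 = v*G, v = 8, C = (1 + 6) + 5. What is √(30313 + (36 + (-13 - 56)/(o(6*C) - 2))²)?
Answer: √45580997/38 ≈ 177.67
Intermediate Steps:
C = 12 (C = 7 + 5 = 12)
o(G) = ⅘ + 8*G/5 (o(G) = ⅘ + (8*G)/5 = ⅘ + 8*G/5)
√(30313 + (36 + (-13 - 56)/(o(6*C) - 2))²) = √(30313 + (36 + (-13 - 56)/((⅘ + 8*(6*12)/5) - 2))²) = √(30313 + (36 - 69/((⅘ + (8/5)*72) - 2))²) = √(30313 + (36 - 69/((⅘ + 576/5) - 2))²) = √(30313 + (36 - 69/(116 - 2))²) = √(30313 + (36 - 69/114)²) = √(30313 + (36 - 69*1/114)²) = √(30313 + (36 - 23/38)²) = √(30313 + (1345/38)²) = √(30313 + 1809025/1444) = √(45580997/1444) = √45580997/38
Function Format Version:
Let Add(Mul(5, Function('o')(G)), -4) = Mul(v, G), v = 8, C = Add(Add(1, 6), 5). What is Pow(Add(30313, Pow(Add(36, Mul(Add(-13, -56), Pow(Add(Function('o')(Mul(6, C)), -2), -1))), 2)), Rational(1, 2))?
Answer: Mul(Rational(1, 38), Pow(45580997, Rational(1, 2))) ≈ 177.67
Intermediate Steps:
C = 12 (C = Add(7, 5) = 12)
Function('o')(G) = Add(Rational(4, 5), Mul(Rational(8, 5), G)) (Function('o')(G) = Add(Rational(4, 5), Mul(Rational(1, 5), Mul(8, G))) = Add(Rational(4, 5), Mul(Rational(8, 5), G)))
Pow(Add(30313, Pow(Add(36, Mul(Add(-13, -56), Pow(Add(Function('o')(Mul(6, C)), -2), -1))), 2)), Rational(1, 2)) = Pow(Add(30313, Pow(Add(36, Mul(Add(-13, -56), Pow(Add(Add(Rational(4, 5), Mul(Rational(8, 5), Mul(6, 12))), -2), -1))), 2)), Rational(1, 2)) = Pow(Add(30313, Pow(Add(36, Mul(-69, Pow(Add(Add(Rational(4, 5), Mul(Rational(8, 5), 72)), -2), -1))), 2)), Rational(1, 2)) = Pow(Add(30313, Pow(Add(36, Mul(-69, Pow(Add(Add(Rational(4, 5), Rational(576, 5)), -2), -1))), 2)), Rational(1, 2)) = Pow(Add(30313, Pow(Add(36, Mul(-69, Pow(Add(116, -2), -1))), 2)), Rational(1, 2)) = Pow(Add(30313, Pow(Add(36, Mul(-69, Pow(114, -1))), 2)), Rational(1, 2)) = Pow(Add(30313, Pow(Add(36, Mul(-69, Rational(1, 114))), 2)), Rational(1, 2)) = Pow(Add(30313, Pow(Add(36, Rational(-23, 38)), 2)), Rational(1, 2)) = Pow(Add(30313, Pow(Rational(1345, 38), 2)), Rational(1, 2)) = Pow(Add(30313, Rational(1809025, 1444)), Rational(1, 2)) = Pow(Rational(45580997, 1444), Rational(1, 2)) = Mul(Rational(1, 38), Pow(45580997, Rational(1, 2)))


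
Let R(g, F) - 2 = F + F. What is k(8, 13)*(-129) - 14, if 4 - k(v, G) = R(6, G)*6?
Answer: 21142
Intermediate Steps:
R(g, F) = 2 + 2*F (R(g, F) = 2 + (F + F) = 2 + 2*F)
k(v, G) = -8 - 12*G (k(v, G) = 4 - (2 + 2*G)*6 = 4 - (12 + 12*G) = 4 + (-12 - 12*G) = -8 - 12*G)
k(8, 13)*(-129) - 14 = (-8 - 12*13)*(-129) - 14 = (-8 - 156)*(-129) - 14 = -164*(-129) - 14 = 21156 - 14 = 21142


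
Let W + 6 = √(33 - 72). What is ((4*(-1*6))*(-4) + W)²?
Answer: (90 + I*√39)² ≈ 8061.0 + 1124.1*I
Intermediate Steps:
W = -6 + I*√39 (W = -6 + √(33 - 72) = -6 + √(-39) = -6 + I*√39 ≈ -6.0 + 6.245*I)
((4*(-1*6))*(-4) + W)² = ((4*(-1*6))*(-4) + (-6 + I*√39))² = ((4*(-6))*(-4) + (-6 + I*√39))² = (-24*(-4) + (-6 + I*√39))² = (96 + (-6 + I*√39))² = (90 + I*√39)²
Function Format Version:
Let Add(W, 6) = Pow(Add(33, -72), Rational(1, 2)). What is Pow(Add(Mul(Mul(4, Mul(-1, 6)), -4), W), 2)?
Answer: Pow(Add(90, Mul(I, Pow(39, Rational(1, 2)))), 2) ≈ Add(8061.0, Mul(1124.1, I))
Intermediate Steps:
W = Add(-6, Mul(I, Pow(39, Rational(1, 2)))) (W = Add(-6, Pow(Add(33, -72), Rational(1, 2))) = Add(-6, Pow(-39, Rational(1, 2))) = Add(-6, Mul(I, Pow(39, Rational(1, 2)))) ≈ Add(-6.0000, Mul(6.2450, I)))
Pow(Add(Mul(Mul(4, Mul(-1, 6)), -4), W), 2) = Pow(Add(Mul(Mul(4, Mul(-1, 6)), -4), Add(-6, Mul(I, Pow(39, Rational(1, 2))))), 2) = Pow(Add(Mul(Mul(4, -6), -4), Add(-6, Mul(I, Pow(39, Rational(1, 2))))), 2) = Pow(Add(Mul(-24, -4), Add(-6, Mul(I, Pow(39, Rational(1, 2))))), 2) = Pow(Add(96, Add(-6, Mul(I, Pow(39, Rational(1, 2))))), 2) = Pow(Add(90, Mul(I, Pow(39, Rational(1, 2)))), 2)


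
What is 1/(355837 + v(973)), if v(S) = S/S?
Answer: 1/355838 ≈ 2.8103e-6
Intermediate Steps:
v(S) = 1
1/(355837 + v(973)) = 1/(355837 + 1) = 1/355838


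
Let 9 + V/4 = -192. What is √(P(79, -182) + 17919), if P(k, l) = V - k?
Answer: 2*√4259 ≈ 130.52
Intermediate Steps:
V = -804 (V = -36 + 4*(-192) = -36 - 768 = -804)
P(k, l) = -804 - k
√(P(79, -182) + 17919) = √((-804 - 1*79) + 17919) = √((-804 - 79) + 17919) = √(-883 + 17919) = √17036 = 2*√4259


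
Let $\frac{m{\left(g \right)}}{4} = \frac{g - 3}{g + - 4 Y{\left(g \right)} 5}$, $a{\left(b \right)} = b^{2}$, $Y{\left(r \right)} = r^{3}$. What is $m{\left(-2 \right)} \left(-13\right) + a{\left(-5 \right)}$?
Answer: $\frac{2105}{79} \approx 26.646$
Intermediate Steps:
$m{\left(g \right)} = \frac{4 \left(-3 + g\right)}{g - 20 g^{3}}$ ($m{\left(g \right)} = 4 \frac{g - 3}{g + - 4 g^{3} \cdot 5} = 4 \frac{-3 + g}{g - 20 g^{3}} = \frac{4 \left(-3 + g\right)}{g - 20 g^{3}}$)
$m{\left(-2 \right)} \left(-13\right) + a{\left(-5 \right)} = \frac{12 - -8}{\left(-1\right) \left(-2\right) + 20 \left(-2\right)^{3}} \left(-13\right) + \left(-5\right)^{2} = \frac{12 + 8}{2 + 20 \left(-8\right)} \left(-13\right) + 25 = \frac{1}{2 - 160} \cdot 20 \left(-13\right) + 25 = \frac{1}{-158} \cdot 20 \left(-13\right) + 25 = \left(- \frac{1}{158}\right) 20 \left(-13\right) + 25 = \left(- \frac{10}{79}\right) \left(-13\right) + 25 = \frac{130}{79} + 25 = \frac{2105}{79}$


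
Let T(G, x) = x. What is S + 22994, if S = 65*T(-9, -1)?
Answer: 22929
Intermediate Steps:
S = -65 (S = 65*(-1) = -65)
S + 22994 = -65 + 22994 = 22929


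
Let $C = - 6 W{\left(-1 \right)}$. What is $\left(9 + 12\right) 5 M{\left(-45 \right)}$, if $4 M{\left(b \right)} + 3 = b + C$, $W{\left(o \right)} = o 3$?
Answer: $- \frac{1575}{2} \approx -787.5$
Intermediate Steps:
$W{\left(o \right)} = 3 o$
$C = 18$ ($C = - 6 \cdot 3 \left(-1\right) = \left(-6\right) \left(-3\right) = 18$)
$M{\left(b \right)} = \frac{15}{4} + \frac{b}{4}$ ($M{\left(b \right)} = - \frac{3}{4} + \frac{b + 18}{4} = - \frac{3}{4} + \frac{18 + b}{4} = - \frac{3}{4} + \left(\frac{9}{2} + \frac{b}{4}\right) = \frac{15}{4} + \frac{b}{4}$)
$\left(9 + 12\right) 5 M{\left(-45 \right)} = \left(9 + 12\right) 5 \left(\frac{15}{4} + \frac{1}{4} \left(-45\right)\right) = 21 \cdot 5 \left(\frac{15}{4} - \frac{45}{4}\right) = 105 \left(- \frac{15}{2}\right) = - \frac{1575}{2}$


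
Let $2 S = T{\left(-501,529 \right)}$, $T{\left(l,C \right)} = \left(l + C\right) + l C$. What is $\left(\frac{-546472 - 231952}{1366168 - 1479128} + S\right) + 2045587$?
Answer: $\frac{27012878683}{14120} \approx 1.9131 \cdot 10^{6}$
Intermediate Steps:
$T{\left(l,C \right)} = C + l + C l$ ($T{\left(l,C \right)} = \left(C + l\right) + C l = C + l + C l$)
$S = - \frac{265001}{2}$ ($S = \frac{529 - 501 + 529 \left(-501\right)}{2} = \frac{529 - 501 - 265029}{2} = \frac{1}{2} \left(-265001\right) = - \frac{265001}{2} \approx -1.325 \cdot 10^{5}$)
$\left(\frac{-546472 - 231952}{1366168 - 1479128} + S\right) + 2045587 = \left(\frac{-546472 - 231952}{1366168 - 1479128} - \frac{265001}{2}\right) + 2045587 = \left(- \frac{778424}{-112960} - \frac{265001}{2}\right) + 2045587 = \left(\left(-778424\right) \left(- \frac{1}{112960}\right) - \frac{265001}{2}\right) + 2045587 = \left(\frac{97303}{14120} - \frac{265001}{2}\right) + 2045587 = - \frac{1870809757}{14120} + 2045587 = \frac{27012878683}{14120}$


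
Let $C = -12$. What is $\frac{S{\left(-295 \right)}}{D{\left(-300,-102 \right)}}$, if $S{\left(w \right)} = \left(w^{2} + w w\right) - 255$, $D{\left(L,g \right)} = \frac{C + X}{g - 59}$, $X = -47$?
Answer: $\frac{27980995}{59} \approx 4.7425 \cdot 10^{5}$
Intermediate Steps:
$D{\left(L,g \right)} = - \frac{59}{-59 + g}$ ($D{\left(L,g \right)} = \frac{-12 - 47}{g - 59} = - \frac{59}{-59 + g}$)
$S{\left(w \right)} = -255 + 2 w^{2}$ ($S{\left(w \right)} = \left(w^{2} + w^{2}\right) - 255 = 2 w^{2} - 255 = -255 + 2 w^{2}$)
$\frac{S{\left(-295 \right)}}{D{\left(-300,-102 \right)}} = \frac{-255 + 2 \left(-295\right)^{2}}{\left(-59\right) \frac{1}{-59 - 102}} = \frac{-255 + 2 \cdot 87025}{\left(-59\right) \frac{1}{-161}} = \frac{-255 + 174050}{\left(-59\right) \left(- \frac{1}{161}\right)} = \frac{173795}{\frac{59}{161}} = 173795 \cdot \frac{161}{59} = \frac{27980995}{59}$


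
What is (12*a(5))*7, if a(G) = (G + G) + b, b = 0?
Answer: 840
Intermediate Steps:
a(G) = 2*G (a(G) = (G + G) + 0 = 2*G + 0 = 2*G)
(12*a(5))*7 = (12*(2*5))*7 = (12*10)*7 = 120*7 = 840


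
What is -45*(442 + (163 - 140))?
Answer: -20925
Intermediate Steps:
-45*(442 + (163 - 140)) = -45*(442 + 23) = -45*465 = -20925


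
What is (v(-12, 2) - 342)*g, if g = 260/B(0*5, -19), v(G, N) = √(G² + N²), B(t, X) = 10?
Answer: -8892 + 52*√37 ≈ -8575.7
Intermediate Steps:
g = 26 (g = 260/10 = 260*(⅒) = 26)
(v(-12, 2) - 342)*g = (√((-12)² + 2²) - 342)*26 = (√(144 + 4) - 342)*26 = (√148 - 342)*26 = (2*√37 - 342)*26 = (-342 + 2*√37)*26 = -8892 + 52*√37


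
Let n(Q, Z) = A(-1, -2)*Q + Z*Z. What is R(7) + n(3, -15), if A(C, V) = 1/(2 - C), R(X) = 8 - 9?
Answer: 225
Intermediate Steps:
R(X) = -1
n(Q, Z) = Z² + Q/3 (n(Q, Z) = (-1/(-2 - 1))*Q + Z*Z = (-1/(-3))*Q + Z² = (-1*(-⅓))*Q + Z² = Q/3 + Z² = Z² + Q/3)
R(7) + n(3, -15) = -1 + ((-15)² + (⅓)*3) = -1 + (225 + 1) = -1 + 226 = 225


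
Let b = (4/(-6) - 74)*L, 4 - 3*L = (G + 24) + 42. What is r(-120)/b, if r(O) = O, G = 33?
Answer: -27/532 ≈ -0.050752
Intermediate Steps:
L = -95/3 (L = 4/3 - ((33 + 24) + 42)/3 = 4/3 - (57 + 42)/3 = 4/3 - 1/3*99 = 4/3 - 33 = -95/3 ≈ -31.667)
b = 21280/9 (b = (4/(-6) - 74)*(-95/3) = (4*(-1/6) - 74)*(-95/3) = (-2/3 - 74)*(-95/3) = -224/3*(-95/3) = 21280/9 ≈ 2364.4)
r(-120)/b = -120/21280/9 = -120*9/21280 = -27/532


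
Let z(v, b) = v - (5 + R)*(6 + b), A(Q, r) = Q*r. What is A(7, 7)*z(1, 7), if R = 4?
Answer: -5684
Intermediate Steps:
z(v, b) = -54 + v - 9*b (z(v, b) = v - (5 + 4)*(6 + b) = v - 9*(6 + b) = v - (54 + 9*b) = v + (-54 - 9*b) = -54 + v - 9*b)
A(7, 7)*z(1, 7) = (7*7)*(-54 + 1 - 9*7) = 49*(-54 + 1 - 63) = 49*(-116) = -5684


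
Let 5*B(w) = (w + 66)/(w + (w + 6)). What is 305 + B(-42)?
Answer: 19821/65 ≈ 304.94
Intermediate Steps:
B(w) = (66 + w)/(5*(6 + 2*w)) (B(w) = ((w + 66)/(w + (w + 6)))/5 = ((66 + w)/(w + (6 + w)))/5 = ((66 + w)/(6 + 2*w))/5 = (66 + w)/(5*(6 + 2*w)))
305 + B(-42) = 305 + (66 - 42)/(10*(3 - 42)) = 305 + (⅒)*24/(-39) = 305 + (⅒)*(-1/39)*24 = 305 - 4/65 = 19821/65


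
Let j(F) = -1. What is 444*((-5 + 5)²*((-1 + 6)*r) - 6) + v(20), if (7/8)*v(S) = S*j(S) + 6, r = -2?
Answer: -2680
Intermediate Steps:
v(S) = 48/7 - 8*S/7 (v(S) = 8*(S*(-1) + 6)/7 = 8*(-S + 6)/7 = 8*(6 - S)/7 = 48/7 - 8*S/7)
444*((-5 + 5)²*((-1 + 6)*r) - 6) + v(20) = 444*((-5 + 5)²*((-1 + 6)*(-2)) - 6) + (48/7 - 8/7*20) = 444*(0²*(5*(-2)) - 6) + (48/7 - 160/7) = 444*(0*(-10) - 6) - 16 = 444*(0 - 6) - 16 = 444*(-6) - 16 = -2664 - 16 = -2680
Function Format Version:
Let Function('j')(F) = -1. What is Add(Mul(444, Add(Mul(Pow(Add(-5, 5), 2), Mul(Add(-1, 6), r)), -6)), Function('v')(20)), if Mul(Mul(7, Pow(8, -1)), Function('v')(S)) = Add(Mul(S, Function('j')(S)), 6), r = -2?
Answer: -2680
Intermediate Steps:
Function('v')(S) = Add(Rational(48, 7), Mul(Rational(-8, 7), S)) (Function('v')(S) = Mul(Rational(8, 7), Add(Mul(S, -1), 6)) = Mul(Rational(8, 7), Add(Mul(-1, S), 6)) = Mul(Rational(8, 7), Add(6, Mul(-1, S))) = Add(Rational(48, 7), Mul(Rational(-8, 7), S)))
Add(Mul(444, Add(Mul(Pow(Add(-5, 5), 2), Mul(Add(-1, 6), r)), -6)), Function('v')(20)) = Add(Mul(444, Add(Mul(Pow(Add(-5, 5), 2), Mul(Add(-1, 6), -2)), -6)), Add(Rational(48, 7), Mul(Rational(-8, 7), 20))) = Add(Mul(444, Add(Mul(Pow(0, 2), Mul(5, -2)), -6)), Add(Rational(48, 7), Rational(-160, 7))) = Add(Mul(444, Add(Mul(0, -10), -6)), -16) = Add(Mul(444, Add(0, -6)), -16) = Add(Mul(444, -6), -16) = Add(-2664, -16) = -2680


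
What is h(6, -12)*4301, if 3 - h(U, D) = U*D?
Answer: 322575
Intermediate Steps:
h(U, D) = 3 - D*U (h(U, D) = 3 - U*D = 3 - D*U)
h(6, -12)*4301 = (3 - 1*(-12)*6)*4301 = (3 + 72)*4301 = 75*4301 = 322575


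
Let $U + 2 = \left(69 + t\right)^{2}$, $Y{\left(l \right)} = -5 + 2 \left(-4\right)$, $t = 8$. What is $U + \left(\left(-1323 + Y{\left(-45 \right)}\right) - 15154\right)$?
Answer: $-10563$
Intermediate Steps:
$Y{\left(l \right)} = -13$ ($Y{\left(l \right)} = -5 - 8 = -13$)
$U = 5927$ ($U = -2 + \left(69 + 8\right)^{2} = -2 + 77^{2} = -2 + 5929 = 5927$)
$U + \left(\left(-1323 + Y{\left(-45 \right)}\right) - 15154\right) = 5927 - 16490 = -10563$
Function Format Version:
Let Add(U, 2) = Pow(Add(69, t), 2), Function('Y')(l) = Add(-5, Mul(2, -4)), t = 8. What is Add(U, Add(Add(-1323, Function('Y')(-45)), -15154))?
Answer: -10563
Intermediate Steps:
Function('Y')(l) = -13 (Function('Y')(l) = Add(-5, -8) = -13)
U = 5927 (U = Add(-2, Pow(Add(69, 8), 2)) = Add(-2, Pow(77, 2)) = Add(-2, 5929) = 5927)
Add(U, Add(Add(-1323, Function('Y')(-45)), -15154)) = Add(5927, Add(Add(-1323, -13), -15154)) = Add(5927, Add(-1336, -15154)) = Add(5927, -16490) = -10563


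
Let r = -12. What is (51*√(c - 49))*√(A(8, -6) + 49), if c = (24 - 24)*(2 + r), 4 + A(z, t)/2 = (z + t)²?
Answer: 2499*I ≈ 2499.0*I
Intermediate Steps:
A(z, t) = -8 + 2*(t + z)² (A(z, t) = -8 + 2*(z + t)² = -8 + 2*(t + z)²)
c = 0 (c = (24 - 24)*(2 - 12) = 0*(-10) = 0)
(51*√(c - 49))*√(A(8, -6) + 49) = (51*√(0 - 49))*√((-8 + 2*(-6 + 8)²) + 49) = (51*√(-49))*√((-8 + 2*2²) + 49) = (51*(7*I))*√((-8 + 2*4) + 49) = (357*I)*√((-8 + 8) + 49) = (357*I)*√(0 + 49) = (357*I)*√49 = (357*I)*7 = 2499*I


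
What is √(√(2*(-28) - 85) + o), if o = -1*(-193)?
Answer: √(193 + I*√141) ≈ 13.899 + 0.42717*I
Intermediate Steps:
o = 193
√(√(2*(-28) - 85) + o) = √(√(2*(-28) - 85) + 193) = √(√(-56 - 85) + 193) = √(√(-141) + 193) = √(I*√141 + 193) = √(193 + I*√141)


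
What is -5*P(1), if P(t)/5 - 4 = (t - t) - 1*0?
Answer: -100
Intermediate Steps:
P(t) = 20 (P(t) = 20 + 5*((t - t) - 1*0) = 20 + 5*(0 + 0) = 20 + 5*0 = 20 + 0 = 20)
-5*P(1) = -5*20 = -100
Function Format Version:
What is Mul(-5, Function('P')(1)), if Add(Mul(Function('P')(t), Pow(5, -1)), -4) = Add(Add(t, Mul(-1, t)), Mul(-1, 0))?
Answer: -100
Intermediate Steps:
Function('P')(t) = 20 (Function('P')(t) = Add(20, Mul(5, Add(Add(t, Mul(-1, t)), Mul(-1, 0)))) = Add(20, Mul(5, Add(0, 0))) = Add(20, Mul(5, 0)) = Add(20, 0) = 20)
Mul(-5, Function('P')(1)) = Mul(-5, 20) = -100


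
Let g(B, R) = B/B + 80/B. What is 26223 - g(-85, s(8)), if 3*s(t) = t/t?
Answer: 445790/17 ≈ 26223.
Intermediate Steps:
s(t) = ⅓ (s(t) = (t/t)/3 = (⅓)*1 = ⅓)
g(B, R) = 1 + 80/B
26223 - g(-85, s(8)) = 26223 - (80 - 85)/(-85) = 26223 - (-1)*(-5)/85 = 26223 - 1*1/17 = 26223 - 1/17 = 445790/17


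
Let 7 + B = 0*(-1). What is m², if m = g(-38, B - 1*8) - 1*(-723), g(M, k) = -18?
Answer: 497025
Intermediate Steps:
B = -7 (B = -7 + 0*(-1) = -7 + 0 = -7)
m = 705 (m = -18 - 1*(-723) = -18 + 723 = 705)
m² = 705² = 497025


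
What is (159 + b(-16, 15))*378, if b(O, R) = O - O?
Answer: 60102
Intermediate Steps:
b(O, R) = 0
(159 + b(-16, 15))*378 = (159 + 0)*378 = 159*378 = 60102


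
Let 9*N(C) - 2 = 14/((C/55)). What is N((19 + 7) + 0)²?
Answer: 18769/1521 ≈ 12.340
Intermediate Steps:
N(C) = 2/9 + 770/(9*C) (N(C) = 2/9 + (14/((C/55)))/9 = 2/9 + (14*(55/C))/9 = 2/9 + (770/C)/9 = 2/9 + 770/(9*C))
N((19 + 7) + 0)² = (2*(385 + ((19 + 7) + 0))/(9*((19 + 7) + 0)))² = (2*(385 + (26 + 0))/(9*(26 + 0)))² = ((2/9)*(385 + 26)/26)² = ((2/9)*(1/26)*411)² = (137/39)² = 18769/1521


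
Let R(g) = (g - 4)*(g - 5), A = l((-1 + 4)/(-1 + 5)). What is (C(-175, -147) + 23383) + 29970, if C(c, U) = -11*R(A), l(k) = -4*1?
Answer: 52561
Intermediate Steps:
l(k) = -4
A = -4
R(g) = (-5 + g)*(-4 + g) (R(g) = (-4 + g)*(-5 + g) = (-5 + g)*(-4 + g))
C(c, U) = -792 (C(c, U) = -11*(20 + (-4)**2 - 9*(-4)) = -11*(20 + 16 + 36) = -11*72 = -792)
(C(-175, -147) + 23383) + 29970 = (-792 + 23383) + 29970 = 22591 + 29970 = 52561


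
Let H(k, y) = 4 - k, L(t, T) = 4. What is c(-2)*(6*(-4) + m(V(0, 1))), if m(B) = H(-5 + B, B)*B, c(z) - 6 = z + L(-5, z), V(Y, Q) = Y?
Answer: -192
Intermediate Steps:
c(z) = 10 + z (c(z) = 6 + (z + 4) = 6 + (4 + z) = 10 + z)
m(B) = B*(9 - B) (m(B) = (4 - (-5 + B))*B = (4 + (5 - B))*B = (9 - B)*B = B*(9 - B))
c(-2)*(6*(-4) + m(V(0, 1))) = (10 - 2)*(6*(-4) + 0*(9 - 1*0)) = 8*(-24 + 0*(9 + 0)) = 8*(-24 + 0*9) = 8*(-24 + 0) = 8*(-24) = -192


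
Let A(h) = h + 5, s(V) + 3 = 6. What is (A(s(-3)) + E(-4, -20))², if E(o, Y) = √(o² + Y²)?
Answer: 480 + 64*√26 ≈ 806.34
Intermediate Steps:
s(V) = 3 (s(V) = -3 + 6 = 3)
A(h) = 5 + h
E(o, Y) = √(Y² + o²)
(A(s(-3)) + E(-4, -20))² = ((5 + 3) + √((-20)² + (-4)²))² = (8 + √(400 + 16))² = (8 + √416)² = (8 + 4*√26)²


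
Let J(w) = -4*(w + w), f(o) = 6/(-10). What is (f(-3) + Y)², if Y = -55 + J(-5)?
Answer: 6084/25 ≈ 243.36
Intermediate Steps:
f(o) = -⅗ (f(o) = 6*(-⅒) = -⅗)
J(w) = -8*w
Y = -15 (Y = -55 - 8*(-5) = -55 + 40 = -15)
(f(-3) + Y)² = (-⅗ - 15)² = (-78/5)² = 6084/25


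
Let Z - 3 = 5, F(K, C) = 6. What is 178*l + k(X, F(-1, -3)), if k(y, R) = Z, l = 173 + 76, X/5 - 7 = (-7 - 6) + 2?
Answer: 44330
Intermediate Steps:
X = -20 (X = 35 + 5*((-7 - 6) + 2) = 35 + 5*(-13 + 2) = 35 + 5*(-11) = 35 - 55 = -20)
Z = 8 (Z = 3 + 5 = 8)
l = 249
k(y, R) = 8
178*l + k(X, F(-1, -3)) = 178*249 + 8 = 44322 + 8 = 44330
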